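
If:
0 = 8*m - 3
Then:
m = 3/8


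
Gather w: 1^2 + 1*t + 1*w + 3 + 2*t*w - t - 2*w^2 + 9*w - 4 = -2*w^2 + w*(2*t + 10)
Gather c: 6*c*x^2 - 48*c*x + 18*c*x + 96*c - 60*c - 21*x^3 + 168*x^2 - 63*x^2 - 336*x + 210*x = c*(6*x^2 - 30*x + 36) - 21*x^3 + 105*x^2 - 126*x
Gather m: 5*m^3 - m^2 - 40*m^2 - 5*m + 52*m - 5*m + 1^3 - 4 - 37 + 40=5*m^3 - 41*m^2 + 42*m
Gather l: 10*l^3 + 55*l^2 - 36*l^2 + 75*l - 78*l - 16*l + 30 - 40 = 10*l^3 + 19*l^2 - 19*l - 10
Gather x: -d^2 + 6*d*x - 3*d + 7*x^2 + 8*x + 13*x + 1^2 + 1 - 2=-d^2 - 3*d + 7*x^2 + x*(6*d + 21)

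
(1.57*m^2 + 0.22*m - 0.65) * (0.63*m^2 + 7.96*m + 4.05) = 0.9891*m^4 + 12.6358*m^3 + 7.7002*m^2 - 4.283*m - 2.6325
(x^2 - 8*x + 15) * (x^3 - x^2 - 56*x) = x^5 - 9*x^4 - 33*x^3 + 433*x^2 - 840*x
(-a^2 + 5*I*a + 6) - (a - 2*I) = -a^2 - a + 5*I*a + 6 + 2*I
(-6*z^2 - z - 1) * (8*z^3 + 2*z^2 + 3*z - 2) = -48*z^5 - 20*z^4 - 28*z^3 + 7*z^2 - z + 2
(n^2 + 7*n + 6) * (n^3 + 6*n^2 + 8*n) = n^5 + 13*n^4 + 56*n^3 + 92*n^2 + 48*n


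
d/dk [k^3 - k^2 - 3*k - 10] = 3*k^2 - 2*k - 3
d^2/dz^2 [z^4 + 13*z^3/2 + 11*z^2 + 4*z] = 12*z^2 + 39*z + 22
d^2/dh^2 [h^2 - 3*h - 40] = 2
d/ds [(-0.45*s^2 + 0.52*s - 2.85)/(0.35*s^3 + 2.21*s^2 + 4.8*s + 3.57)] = (0.1575*s^4 - 0.364*s^3 - 0.3167*s^2 + 9.384*s + 15.5364)/(0.1225*s^6 + 1.547*s^5 + 8.2441*s^4 + 23.715*s^3 + 38.8194*s^2 + 34.272*s + 12.7449)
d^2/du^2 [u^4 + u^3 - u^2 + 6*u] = 12*u^2 + 6*u - 2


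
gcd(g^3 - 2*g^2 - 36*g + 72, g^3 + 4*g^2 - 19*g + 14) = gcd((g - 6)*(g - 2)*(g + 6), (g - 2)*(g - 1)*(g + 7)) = g - 2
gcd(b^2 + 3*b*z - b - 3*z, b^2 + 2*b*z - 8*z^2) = 1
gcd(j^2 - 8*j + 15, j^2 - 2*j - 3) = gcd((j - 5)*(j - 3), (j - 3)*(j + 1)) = j - 3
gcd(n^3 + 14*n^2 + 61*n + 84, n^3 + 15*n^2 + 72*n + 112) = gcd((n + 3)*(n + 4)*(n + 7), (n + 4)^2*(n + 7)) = n^2 + 11*n + 28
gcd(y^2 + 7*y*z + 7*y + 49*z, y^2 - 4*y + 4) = 1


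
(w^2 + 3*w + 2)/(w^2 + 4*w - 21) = (w^2 + 3*w + 2)/(w^2 + 4*w - 21)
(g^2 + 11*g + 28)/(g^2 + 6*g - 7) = (g + 4)/(g - 1)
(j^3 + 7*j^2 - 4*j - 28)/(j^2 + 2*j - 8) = (j^2 + 9*j + 14)/(j + 4)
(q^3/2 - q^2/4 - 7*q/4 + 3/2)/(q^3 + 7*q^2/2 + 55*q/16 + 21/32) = 8*(2*q^3 - q^2 - 7*q + 6)/(32*q^3 + 112*q^2 + 110*q + 21)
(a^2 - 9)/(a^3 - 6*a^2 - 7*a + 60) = (a - 3)/(a^2 - 9*a + 20)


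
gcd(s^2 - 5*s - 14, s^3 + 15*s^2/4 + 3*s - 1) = s + 2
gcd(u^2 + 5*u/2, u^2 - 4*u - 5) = 1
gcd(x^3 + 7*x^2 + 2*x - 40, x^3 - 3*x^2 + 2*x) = x - 2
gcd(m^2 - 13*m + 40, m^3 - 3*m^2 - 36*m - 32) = m - 8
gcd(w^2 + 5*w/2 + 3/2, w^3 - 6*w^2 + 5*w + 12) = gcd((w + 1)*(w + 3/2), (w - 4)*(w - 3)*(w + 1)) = w + 1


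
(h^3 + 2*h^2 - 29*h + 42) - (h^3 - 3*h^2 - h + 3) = 5*h^2 - 28*h + 39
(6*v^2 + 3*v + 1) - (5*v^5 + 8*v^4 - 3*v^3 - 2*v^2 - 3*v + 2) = -5*v^5 - 8*v^4 + 3*v^3 + 8*v^2 + 6*v - 1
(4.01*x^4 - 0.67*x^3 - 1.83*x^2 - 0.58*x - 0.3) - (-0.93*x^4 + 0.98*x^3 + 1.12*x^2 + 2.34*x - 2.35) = 4.94*x^4 - 1.65*x^3 - 2.95*x^2 - 2.92*x + 2.05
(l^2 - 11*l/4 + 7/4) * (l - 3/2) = l^3 - 17*l^2/4 + 47*l/8 - 21/8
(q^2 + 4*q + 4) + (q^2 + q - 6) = 2*q^2 + 5*q - 2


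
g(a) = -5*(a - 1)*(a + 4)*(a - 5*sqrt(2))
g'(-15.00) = -3859.59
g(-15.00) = 19422.54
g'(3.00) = 113.20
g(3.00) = 284.97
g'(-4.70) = -396.62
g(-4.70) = 234.83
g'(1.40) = 153.66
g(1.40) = 61.25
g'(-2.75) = -99.33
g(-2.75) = -230.18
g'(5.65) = -122.76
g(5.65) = 318.83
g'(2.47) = 135.11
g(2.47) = 218.80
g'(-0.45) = 104.71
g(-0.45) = -193.57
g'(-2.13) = -28.70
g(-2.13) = -269.27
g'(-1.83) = 1.33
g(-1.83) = -273.31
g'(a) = -5*(a - 1)*(a + 4) - 5*(a - 1)*(a - 5*sqrt(2)) - 5*(a + 4)*(a - 5*sqrt(2)) = -15*a^2 - 30*a + 50*sqrt(2)*a + 20 + 75*sqrt(2)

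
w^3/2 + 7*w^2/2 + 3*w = w*(w/2 + 1/2)*(w + 6)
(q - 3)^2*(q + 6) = q^3 - 27*q + 54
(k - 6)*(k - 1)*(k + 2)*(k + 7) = k^4 + 2*k^3 - 43*k^2 - 44*k + 84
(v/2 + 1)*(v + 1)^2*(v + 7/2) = v^4/2 + 15*v^3/4 + 19*v^2/2 + 39*v/4 + 7/2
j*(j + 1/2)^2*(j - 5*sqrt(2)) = j^4 - 5*sqrt(2)*j^3 + j^3 - 5*sqrt(2)*j^2 + j^2/4 - 5*sqrt(2)*j/4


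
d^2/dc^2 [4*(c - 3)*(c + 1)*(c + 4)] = 24*c + 16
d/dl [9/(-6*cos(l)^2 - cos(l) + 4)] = -9*(12*cos(l) + 1)*sin(l)/(6*cos(l)^2 + cos(l) - 4)^2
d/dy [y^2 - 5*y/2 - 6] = 2*y - 5/2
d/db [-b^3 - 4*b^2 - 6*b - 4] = -3*b^2 - 8*b - 6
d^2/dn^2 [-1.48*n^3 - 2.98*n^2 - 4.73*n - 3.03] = -8.88*n - 5.96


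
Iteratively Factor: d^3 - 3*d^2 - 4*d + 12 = (d - 2)*(d^2 - d - 6) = (d - 3)*(d - 2)*(d + 2)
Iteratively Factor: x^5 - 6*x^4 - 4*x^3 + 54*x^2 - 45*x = (x - 3)*(x^4 - 3*x^3 - 13*x^2 + 15*x) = x*(x - 3)*(x^3 - 3*x^2 - 13*x + 15) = x*(x - 3)*(x - 1)*(x^2 - 2*x - 15) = x*(x - 5)*(x - 3)*(x - 1)*(x + 3)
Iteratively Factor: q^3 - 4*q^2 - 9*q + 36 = (q - 4)*(q^2 - 9) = (q - 4)*(q - 3)*(q + 3)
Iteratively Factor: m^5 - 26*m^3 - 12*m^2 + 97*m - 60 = (m - 1)*(m^4 + m^3 - 25*m^2 - 37*m + 60) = (m - 1)*(m + 4)*(m^3 - 3*m^2 - 13*m + 15) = (m - 5)*(m - 1)*(m + 4)*(m^2 + 2*m - 3) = (m - 5)*(m - 1)*(m + 3)*(m + 4)*(m - 1)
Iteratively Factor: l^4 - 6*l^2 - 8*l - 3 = (l + 1)*(l^3 - l^2 - 5*l - 3) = (l + 1)^2*(l^2 - 2*l - 3) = (l - 3)*(l + 1)^2*(l + 1)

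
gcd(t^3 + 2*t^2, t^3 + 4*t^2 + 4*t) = t^2 + 2*t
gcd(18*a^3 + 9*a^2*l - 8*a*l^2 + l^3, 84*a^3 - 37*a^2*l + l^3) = 3*a - l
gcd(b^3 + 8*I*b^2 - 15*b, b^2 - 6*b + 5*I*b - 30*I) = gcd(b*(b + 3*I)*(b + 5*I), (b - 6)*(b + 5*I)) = b + 5*I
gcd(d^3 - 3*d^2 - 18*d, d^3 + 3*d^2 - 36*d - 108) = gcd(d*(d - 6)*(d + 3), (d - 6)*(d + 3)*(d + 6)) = d^2 - 3*d - 18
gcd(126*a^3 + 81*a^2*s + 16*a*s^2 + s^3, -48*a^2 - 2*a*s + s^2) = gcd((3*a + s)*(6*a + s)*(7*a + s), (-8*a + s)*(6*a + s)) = 6*a + s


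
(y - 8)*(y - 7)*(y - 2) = y^3 - 17*y^2 + 86*y - 112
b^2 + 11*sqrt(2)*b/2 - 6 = (b - sqrt(2)/2)*(b + 6*sqrt(2))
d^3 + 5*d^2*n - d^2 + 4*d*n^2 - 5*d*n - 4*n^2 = (d - 1)*(d + n)*(d + 4*n)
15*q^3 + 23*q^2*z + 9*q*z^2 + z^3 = (q + z)*(3*q + z)*(5*q + z)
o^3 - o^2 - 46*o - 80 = (o - 8)*(o + 2)*(o + 5)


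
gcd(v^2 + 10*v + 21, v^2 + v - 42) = v + 7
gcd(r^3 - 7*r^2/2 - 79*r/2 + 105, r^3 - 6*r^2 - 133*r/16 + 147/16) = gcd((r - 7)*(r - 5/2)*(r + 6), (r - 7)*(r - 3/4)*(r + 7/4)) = r - 7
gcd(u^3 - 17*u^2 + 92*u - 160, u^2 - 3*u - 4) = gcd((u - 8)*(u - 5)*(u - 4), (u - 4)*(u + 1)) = u - 4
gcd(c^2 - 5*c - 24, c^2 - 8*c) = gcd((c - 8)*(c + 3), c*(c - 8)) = c - 8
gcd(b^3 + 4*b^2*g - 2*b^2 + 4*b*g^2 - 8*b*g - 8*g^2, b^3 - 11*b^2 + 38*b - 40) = b - 2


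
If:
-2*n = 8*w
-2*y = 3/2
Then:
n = -4*w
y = -3/4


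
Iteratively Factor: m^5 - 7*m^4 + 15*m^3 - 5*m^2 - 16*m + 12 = (m - 3)*(m^4 - 4*m^3 + 3*m^2 + 4*m - 4) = (m - 3)*(m - 2)*(m^3 - 2*m^2 - m + 2) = (m - 3)*(m - 2)^2*(m^2 - 1) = (m - 3)*(m - 2)^2*(m - 1)*(m + 1)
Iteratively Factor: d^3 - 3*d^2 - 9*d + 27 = (d - 3)*(d^2 - 9) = (d - 3)*(d + 3)*(d - 3)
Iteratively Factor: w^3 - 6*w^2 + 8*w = (w)*(w^2 - 6*w + 8) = w*(w - 2)*(w - 4)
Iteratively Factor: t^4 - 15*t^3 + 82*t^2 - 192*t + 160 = (t - 5)*(t^3 - 10*t^2 + 32*t - 32) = (t - 5)*(t - 4)*(t^2 - 6*t + 8) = (t - 5)*(t - 4)*(t - 2)*(t - 4)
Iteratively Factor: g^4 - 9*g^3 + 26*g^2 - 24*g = (g - 3)*(g^3 - 6*g^2 + 8*g) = (g - 4)*(g - 3)*(g^2 - 2*g) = g*(g - 4)*(g - 3)*(g - 2)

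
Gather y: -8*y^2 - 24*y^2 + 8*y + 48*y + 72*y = -32*y^2 + 128*y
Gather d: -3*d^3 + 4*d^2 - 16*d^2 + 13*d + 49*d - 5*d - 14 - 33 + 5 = -3*d^3 - 12*d^2 + 57*d - 42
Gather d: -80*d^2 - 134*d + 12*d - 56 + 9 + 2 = -80*d^2 - 122*d - 45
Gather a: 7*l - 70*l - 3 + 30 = 27 - 63*l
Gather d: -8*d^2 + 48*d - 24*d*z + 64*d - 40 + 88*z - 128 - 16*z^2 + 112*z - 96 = -8*d^2 + d*(112 - 24*z) - 16*z^2 + 200*z - 264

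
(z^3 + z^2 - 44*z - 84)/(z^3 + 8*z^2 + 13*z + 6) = (z^2 - 5*z - 14)/(z^2 + 2*z + 1)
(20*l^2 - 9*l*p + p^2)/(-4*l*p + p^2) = (-5*l + p)/p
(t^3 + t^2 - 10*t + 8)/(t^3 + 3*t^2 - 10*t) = (t^2 + 3*t - 4)/(t*(t + 5))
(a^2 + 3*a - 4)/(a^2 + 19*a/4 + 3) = 4*(a - 1)/(4*a + 3)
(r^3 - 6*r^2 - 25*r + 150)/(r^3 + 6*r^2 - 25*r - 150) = (r - 6)/(r + 6)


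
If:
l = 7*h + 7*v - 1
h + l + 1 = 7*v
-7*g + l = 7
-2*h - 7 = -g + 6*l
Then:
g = -49/41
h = 0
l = -56/41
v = -15/287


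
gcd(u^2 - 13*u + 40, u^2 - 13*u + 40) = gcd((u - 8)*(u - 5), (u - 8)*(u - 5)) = u^2 - 13*u + 40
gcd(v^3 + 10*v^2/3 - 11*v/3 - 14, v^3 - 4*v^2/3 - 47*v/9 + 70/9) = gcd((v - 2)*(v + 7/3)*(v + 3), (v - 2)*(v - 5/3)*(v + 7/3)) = v^2 + v/3 - 14/3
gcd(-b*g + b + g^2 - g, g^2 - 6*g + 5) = g - 1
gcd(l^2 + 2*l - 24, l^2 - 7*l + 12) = l - 4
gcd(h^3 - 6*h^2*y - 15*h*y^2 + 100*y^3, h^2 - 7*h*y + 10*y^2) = -h + 5*y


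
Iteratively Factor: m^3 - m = (m)*(m^2 - 1) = m*(m + 1)*(m - 1)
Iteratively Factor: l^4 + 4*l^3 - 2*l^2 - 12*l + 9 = (l + 3)*(l^3 + l^2 - 5*l + 3) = (l + 3)^2*(l^2 - 2*l + 1) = (l - 1)*(l + 3)^2*(l - 1)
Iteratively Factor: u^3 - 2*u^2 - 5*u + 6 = (u - 3)*(u^2 + u - 2) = (u - 3)*(u - 1)*(u + 2)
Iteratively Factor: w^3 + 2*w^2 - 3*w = (w)*(w^2 + 2*w - 3) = w*(w + 3)*(w - 1)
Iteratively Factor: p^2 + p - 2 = (p - 1)*(p + 2)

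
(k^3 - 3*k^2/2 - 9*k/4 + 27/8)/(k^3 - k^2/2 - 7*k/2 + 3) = (k^2 - 9/4)/(k^2 + k - 2)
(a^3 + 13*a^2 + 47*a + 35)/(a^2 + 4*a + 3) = (a^2 + 12*a + 35)/(a + 3)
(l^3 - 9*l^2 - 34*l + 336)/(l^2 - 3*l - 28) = (l^2 - 2*l - 48)/(l + 4)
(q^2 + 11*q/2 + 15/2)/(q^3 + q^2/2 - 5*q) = (q + 3)/(q*(q - 2))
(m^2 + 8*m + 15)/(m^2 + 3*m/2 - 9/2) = 2*(m + 5)/(2*m - 3)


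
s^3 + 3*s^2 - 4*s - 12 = (s - 2)*(s + 2)*(s + 3)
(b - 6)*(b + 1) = b^2 - 5*b - 6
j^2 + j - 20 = (j - 4)*(j + 5)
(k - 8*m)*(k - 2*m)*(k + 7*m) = k^3 - 3*k^2*m - 54*k*m^2 + 112*m^3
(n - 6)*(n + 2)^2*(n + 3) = n^4 + n^3 - 26*n^2 - 84*n - 72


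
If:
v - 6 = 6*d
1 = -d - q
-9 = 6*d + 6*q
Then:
No Solution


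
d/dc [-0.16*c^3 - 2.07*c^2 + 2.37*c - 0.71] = -0.48*c^2 - 4.14*c + 2.37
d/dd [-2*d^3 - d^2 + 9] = 2*d*(-3*d - 1)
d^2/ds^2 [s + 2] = 0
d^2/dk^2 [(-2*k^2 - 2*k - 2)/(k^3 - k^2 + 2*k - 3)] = 4*(-k^6 - 3*k^5 + 3*k^4 - 14*k^3 - 18*k^2 + 6*k - 16)/(k^9 - 3*k^8 + 9*k^7 - 22*k^6 + 36*k^5 - 57*k^4 + 71*k^3 - 63*k^2 + 54*k - 27)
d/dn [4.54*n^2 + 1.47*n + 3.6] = 9.08*n + 1.47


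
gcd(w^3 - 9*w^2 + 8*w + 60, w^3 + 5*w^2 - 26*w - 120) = w - 5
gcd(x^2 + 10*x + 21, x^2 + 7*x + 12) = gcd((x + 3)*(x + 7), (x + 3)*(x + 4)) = x + 3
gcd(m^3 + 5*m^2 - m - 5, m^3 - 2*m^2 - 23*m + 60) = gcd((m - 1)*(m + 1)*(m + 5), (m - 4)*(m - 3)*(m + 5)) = m + 5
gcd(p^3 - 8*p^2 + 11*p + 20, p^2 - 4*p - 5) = p^2 - 4*p - 5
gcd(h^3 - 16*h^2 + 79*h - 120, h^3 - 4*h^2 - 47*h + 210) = h - 5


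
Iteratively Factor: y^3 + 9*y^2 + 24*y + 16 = (y + 4)*(y^2 + 5*y + 4) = (y + 1)*(y + 4)*(y + 4)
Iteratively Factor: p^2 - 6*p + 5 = (p - 1)*(p - 5)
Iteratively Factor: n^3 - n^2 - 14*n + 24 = (n - 2)*(n^2 + n - 12) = (n - 3)*(n - 2)*(n + 4)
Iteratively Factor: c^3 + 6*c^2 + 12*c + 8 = (c + 2)*(c^2 + 4*c + 4) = (c + 2)^2*(c + 2)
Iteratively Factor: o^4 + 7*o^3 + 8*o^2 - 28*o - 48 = (o + 2)*(o^3 + 5*o^2 - 2*o - 24) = (o + 2)*(o + 4)*(o^2 + o - 6) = (o - 2)*(o + 2)*(o + 4)*(o + 3)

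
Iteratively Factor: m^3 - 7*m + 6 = (m + 3)*(m^2 - 3*m + 2) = (m - 2)*(m + 3)*(m - 1)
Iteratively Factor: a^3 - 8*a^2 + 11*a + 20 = (a - 4)*(a^2 - 4*a - 5) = (a - 5)*(a - 4)*(a + 1)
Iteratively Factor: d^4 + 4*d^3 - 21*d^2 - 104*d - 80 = (d - 5)*(d^3 + 9*d^2 + 24*d + 16) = (d - 5)*(d + 4)*(d^2 + 5*d + 4) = (d - 5)*(d + 4)^2*(d + 1)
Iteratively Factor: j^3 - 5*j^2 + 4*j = (j - 4)*(j^2 - j) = j*(j - 4)*(j - 1)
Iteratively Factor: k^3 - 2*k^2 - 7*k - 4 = (k + 1)*(k^2 - 3*k - 4) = (k + 1)^2*(k - 4)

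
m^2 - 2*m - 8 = (m - 4)*(m + 2)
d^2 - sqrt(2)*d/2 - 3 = (d - 3*sqrt(2)/2)*(d + sqrt(2))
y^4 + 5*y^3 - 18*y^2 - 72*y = y*(y - 4)*(y + 3)*(y + 6)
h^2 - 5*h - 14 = (h - 7)*(h + 2)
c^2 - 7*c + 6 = (c - 6)*(c - 1)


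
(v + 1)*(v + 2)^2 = v^3 + 5*v^2 + 8*v + 4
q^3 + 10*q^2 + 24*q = q*(q + 4)*(q + 6)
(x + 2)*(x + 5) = x^2 + 7*x + 10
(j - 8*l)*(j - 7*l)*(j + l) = j^3 - 14*j^2*l + 41*j*l^2 + 56*l^3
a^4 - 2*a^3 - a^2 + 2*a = a*(a - 2)*(a - 1)*(a + 1)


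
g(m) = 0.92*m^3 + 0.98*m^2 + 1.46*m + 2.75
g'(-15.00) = 593.06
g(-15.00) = -2903.65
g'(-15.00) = 593.06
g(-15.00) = -2903.65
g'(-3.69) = 31.81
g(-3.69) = -35.52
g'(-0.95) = 2.09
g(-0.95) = 1.46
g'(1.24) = 8.13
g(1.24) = 7.82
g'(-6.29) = 98.33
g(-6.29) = -196.61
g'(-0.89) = 1.90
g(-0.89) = 1.58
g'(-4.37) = 45.60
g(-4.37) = -61.69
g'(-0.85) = 1.79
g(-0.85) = 1.65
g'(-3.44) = 27.38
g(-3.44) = -28.13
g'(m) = 2.76*m^2 + 1.96*m + 1.46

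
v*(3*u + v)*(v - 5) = 3*u*v^2 - 15*u*v + v^3 - 5*v^2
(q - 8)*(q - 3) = q^2 - 11*q + 24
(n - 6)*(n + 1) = n^2 - 5*n - 6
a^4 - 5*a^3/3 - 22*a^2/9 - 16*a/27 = a*(a - 8/3)*(a + 1/3)*(a + 2/3)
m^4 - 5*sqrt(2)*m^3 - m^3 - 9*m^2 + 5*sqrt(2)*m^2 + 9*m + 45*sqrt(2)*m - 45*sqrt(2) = (m - 3)*(m - 1)*(m + 3)*(m - 5*sqrt(2))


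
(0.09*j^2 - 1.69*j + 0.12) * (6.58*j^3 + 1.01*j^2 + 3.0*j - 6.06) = 0.5922*j^5 - 11.0293*j^4 - 0.6473*j^3 - 5.4942*j^2 + 10.6014*j - 0.7272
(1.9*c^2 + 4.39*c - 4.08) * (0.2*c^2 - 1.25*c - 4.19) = 0.38*c^4 - 1.497*c^3 - 14.2645*c^2 - 13.2941*c + 17.0952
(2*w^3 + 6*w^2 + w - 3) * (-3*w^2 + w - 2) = -6*w^5 - 16*w^4 - w^3 - 2*w^2 - 5*w + 6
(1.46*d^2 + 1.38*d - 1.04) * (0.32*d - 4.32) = 0.4672*d^3 - 5.8656*d^2 - 6.2944*d + 4.4928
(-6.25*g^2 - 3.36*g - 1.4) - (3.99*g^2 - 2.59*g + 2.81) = -10.24*g^2 - 0.77*g - 4.21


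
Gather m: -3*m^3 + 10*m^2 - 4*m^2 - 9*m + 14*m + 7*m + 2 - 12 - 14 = -3*m^3 + 6*m^2 + 12*m - 24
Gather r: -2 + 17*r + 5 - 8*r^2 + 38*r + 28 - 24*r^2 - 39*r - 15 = -32*r^2 + 16*r + 16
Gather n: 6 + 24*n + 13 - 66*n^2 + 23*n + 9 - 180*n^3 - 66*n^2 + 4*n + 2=-180*n^3 - 132*n^2 + 51*n + 30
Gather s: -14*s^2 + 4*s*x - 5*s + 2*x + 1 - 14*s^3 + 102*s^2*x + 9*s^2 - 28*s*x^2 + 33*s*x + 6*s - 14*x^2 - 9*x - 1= -14*s^3 + s^2*(102*x - 5) + s*(-28*x^2 + 37*x + 1) - 14*x^2 - 7*x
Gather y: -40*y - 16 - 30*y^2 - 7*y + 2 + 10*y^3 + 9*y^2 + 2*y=10*y^3 - 21*y^2 - 45*y - 14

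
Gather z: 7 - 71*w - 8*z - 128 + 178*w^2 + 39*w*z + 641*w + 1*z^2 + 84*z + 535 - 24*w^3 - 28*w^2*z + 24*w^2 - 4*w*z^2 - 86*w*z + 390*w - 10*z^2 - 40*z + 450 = -24*w^3 + 202*w^2 + 960*w + z^2*(-4*w - 9) + z*(-28*w^2 - 47*w + 36) + 864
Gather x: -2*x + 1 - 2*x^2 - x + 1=-2*x^2 - 3*x + 2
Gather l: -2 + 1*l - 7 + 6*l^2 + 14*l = 6*l^2 + 15*l - 9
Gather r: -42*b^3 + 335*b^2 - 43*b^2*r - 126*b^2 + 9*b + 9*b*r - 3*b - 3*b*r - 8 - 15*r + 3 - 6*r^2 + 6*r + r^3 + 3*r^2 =-42*b^3 + 209*b^2 + 6*b + r^3 - 3*r^2 + r*(-43*b^2 + 6*b - 9) - 5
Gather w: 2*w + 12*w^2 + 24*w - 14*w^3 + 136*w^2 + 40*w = -14*w^3 + 148*w^2 + 66*w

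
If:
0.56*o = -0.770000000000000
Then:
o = -1.38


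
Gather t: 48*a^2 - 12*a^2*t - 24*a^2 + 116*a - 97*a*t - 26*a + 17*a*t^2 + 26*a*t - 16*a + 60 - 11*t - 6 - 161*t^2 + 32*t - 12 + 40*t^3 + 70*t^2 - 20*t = 24*a^2 + 74*a + 40*t^3 + t^2*(17*a - 91) + t*(-12*a^2 - 71*a + 1) + 42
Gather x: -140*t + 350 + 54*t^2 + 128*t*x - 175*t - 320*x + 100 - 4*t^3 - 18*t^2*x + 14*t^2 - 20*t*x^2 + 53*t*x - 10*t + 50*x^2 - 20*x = -4*t^3 + 68*t^2 - 325*t + x^2*(50 - 20*t) + x*(-18*t^2 + 181*t - 340) + 450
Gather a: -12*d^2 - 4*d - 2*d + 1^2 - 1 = -12*d^2 - 6*d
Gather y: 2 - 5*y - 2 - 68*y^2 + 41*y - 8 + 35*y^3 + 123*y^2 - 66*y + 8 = 35*y^3 + 55*y^2 - 30*y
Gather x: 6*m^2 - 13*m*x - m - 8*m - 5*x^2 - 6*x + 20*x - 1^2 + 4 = 6*m^2 - 9*m - 5*x^2 + x*(14 - 13*m) + 3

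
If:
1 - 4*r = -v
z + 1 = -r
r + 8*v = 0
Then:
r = 8/33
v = -1/33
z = -41/33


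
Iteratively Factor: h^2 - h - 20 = (h - 5)*(h + 4)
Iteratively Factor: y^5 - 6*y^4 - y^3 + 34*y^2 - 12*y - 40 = (y - 2)*(y^4 - 4*y^3 - 9*y^2 + 16*y + 20) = (y - 5)*(y - 2)*(y^3 + y^2 - 4*y - 4) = (y - 5)*(y - 2)^2*(y^2 + 3*y + 2) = (y - 5)*(y - 2)^2*(y + 1)*(y + 2)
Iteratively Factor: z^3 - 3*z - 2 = (z + 1)*(z^2 - z - 2) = (z - 2)*(z + 1)*(z + 1)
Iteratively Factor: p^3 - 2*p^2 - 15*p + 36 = (p + 4)*(p^2 - 6*p + 9) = (p - 3)*(p + 4)*(p - 3)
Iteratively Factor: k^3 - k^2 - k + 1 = (k - 1)*(k^2 - 1) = (k - 1)*(k + 1)*(k - 1)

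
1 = 1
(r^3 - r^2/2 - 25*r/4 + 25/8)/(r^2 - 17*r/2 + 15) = (r^2 + 2*r - 5/4)/(r - 6)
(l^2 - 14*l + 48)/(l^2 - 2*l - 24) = (l - 8)/(l + 4)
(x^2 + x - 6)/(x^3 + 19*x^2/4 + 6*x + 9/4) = 4*(x - 2)/(4*x^2 + 7*x + 3)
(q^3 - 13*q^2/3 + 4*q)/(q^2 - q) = (q^2 - 13*q/3 + 4)/(q - 1)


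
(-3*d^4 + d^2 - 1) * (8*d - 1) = -24*d^5 + 3*d^4 + 8*d^3 - d^2 - 8*d + 1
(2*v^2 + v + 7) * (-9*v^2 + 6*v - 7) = -18*v^4 + 3*v^3 - 71*v^2 + 35*v - 49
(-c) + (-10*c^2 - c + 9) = -10*c^2 - 2*c + 9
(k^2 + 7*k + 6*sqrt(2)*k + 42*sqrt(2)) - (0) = k^2 + 7*k + 6*sqrt(2)*k + 42*sqrt(2)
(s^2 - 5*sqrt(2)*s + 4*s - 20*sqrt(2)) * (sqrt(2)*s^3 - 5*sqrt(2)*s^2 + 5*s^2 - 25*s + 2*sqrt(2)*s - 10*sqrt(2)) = sqrt(2)*s^5 - 5*s^4 - sqrt(2)*s^4 - 43*sqrt(2)*s^3 + 5*s^3 + 23*sqrt(2)*s^2 + 80*s^2 + 20*s + 460*sqrt(2)*s + 400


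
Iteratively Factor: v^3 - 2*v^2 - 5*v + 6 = (v + 2)*(v^2 - 4*v + 3) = (v - 3)*(v + 2)*(v - 1)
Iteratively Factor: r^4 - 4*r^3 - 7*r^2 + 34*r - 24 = (r - 4)*(r^3 - 7*r + 6) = (r - 4)*(r + 3)*(r^2 - 3*r + 2) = (r - 4)*(r - 1)*(r + 3)*(r - 2)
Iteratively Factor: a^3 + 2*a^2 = (a)*(a^2 + 2*a) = a^2*(a + 2)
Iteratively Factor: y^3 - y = (y + 1)*(y^2 - y) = (y - 1)*(y + 1)*(y)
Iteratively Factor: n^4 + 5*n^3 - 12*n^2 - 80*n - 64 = (n + 1)*(n^3 + 4*n^2 - 16*n - 64) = (n - 4)*(n + 1)*(n^2 + 8*n + 16) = (n - 4)*(n + 1)*(n + 4)*(n + 4)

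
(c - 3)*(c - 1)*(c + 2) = c^3 - 2*c^2 - 5*c + 6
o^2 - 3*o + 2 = (o - 2)*(o - 1)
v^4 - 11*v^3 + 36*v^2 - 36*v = v*(v - 6)*(v - 3)*(v - 2)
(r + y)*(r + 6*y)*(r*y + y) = r^3*y + 7*r^2*y^2 + r^2*y + 6*r*y^3 + 7*r*y^2 + 6*y^3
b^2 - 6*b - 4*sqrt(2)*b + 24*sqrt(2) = (b - 6)*(b - 4*sqrt(2))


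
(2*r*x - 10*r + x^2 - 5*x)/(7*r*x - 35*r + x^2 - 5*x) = (2*r + x)/(7*r + x)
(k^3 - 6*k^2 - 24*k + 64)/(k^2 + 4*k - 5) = (k^3 - 6*k^2 - 24*k + 64)/(k^2 + 4*k - 5)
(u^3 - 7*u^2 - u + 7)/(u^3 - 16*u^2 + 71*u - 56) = (u + 1)/(u - 8)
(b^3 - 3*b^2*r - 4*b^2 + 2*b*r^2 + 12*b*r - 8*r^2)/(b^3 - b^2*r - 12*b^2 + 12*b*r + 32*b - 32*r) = (b - 2*r)/(b - 8)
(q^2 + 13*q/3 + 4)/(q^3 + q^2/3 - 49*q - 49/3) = (3*q^2 + 13*q + 12)/(3*q^3 + q^2 - 147*q - 49)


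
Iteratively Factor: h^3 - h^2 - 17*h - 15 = (h + 3)*(h^2 - 4*h - 5) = (h + 1)*(h + 3)*(h - 5)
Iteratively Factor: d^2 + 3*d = (d + 3)*(d)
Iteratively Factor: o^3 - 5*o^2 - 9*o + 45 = (o + 3)*(o^2 - 8*o + 15) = (o - 3)*(o + 3)*(o - 5)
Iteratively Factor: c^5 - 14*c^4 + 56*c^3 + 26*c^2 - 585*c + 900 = (c - 4)*(c^4 - 10*c^3 + 16*c^2 + 90*c - 225) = (c - 5)*(c - 4)*(c^3 - 5*c^2 - 9*c + 45) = (c - 5)*(c - 4)*(c - 3)*(c^2 - 2*c - 15) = (c - 5)^2*(c - 4)*(c - 3)*(c + 3)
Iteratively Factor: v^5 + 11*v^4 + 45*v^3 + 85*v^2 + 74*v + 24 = (v + 1)*(v^4 + 10*v^3 + 35*v^2 + 50*v + 24) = (v + 1)*(v + 2)*(v^3 + 8*v^2 + 19*v + 12) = (v + 1)^2*(v + 2)*(v^2 + 7*v + 12) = (v + 1)^2*(v + 2)*(v + 3)*(v + 4)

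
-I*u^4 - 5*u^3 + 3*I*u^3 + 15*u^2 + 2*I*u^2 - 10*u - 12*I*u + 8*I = (u - 2)*(u - 4*I)*(u - I)*(-I*u + I)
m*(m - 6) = m^2 - 6*m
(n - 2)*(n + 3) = n^2 + n - 6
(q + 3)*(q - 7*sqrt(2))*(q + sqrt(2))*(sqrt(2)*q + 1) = sqrt(2)*q^4 - 11*q^3 + 3*sqrt(2)*q^3 - 33*q^2 - 20*sqrt(2)*q^2 - 60*sqrt(2)*q - 14*q - 42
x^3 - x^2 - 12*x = x*(x - 4)*(x + 3)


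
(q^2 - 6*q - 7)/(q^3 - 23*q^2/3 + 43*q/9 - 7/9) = 9*(q + 1)/(9*q^2 - 6*q + 1)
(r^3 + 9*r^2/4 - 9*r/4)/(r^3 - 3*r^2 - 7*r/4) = (-4*r^2 - 9*r + 9)/(-4*r^2 + 12*r + 7)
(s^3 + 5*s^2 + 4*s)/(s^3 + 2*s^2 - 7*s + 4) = s*(s + 1)/(s^2 - 2*s + 1)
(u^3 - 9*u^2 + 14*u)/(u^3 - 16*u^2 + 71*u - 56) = u*(u - 2)/(u^2 - 9*u + 8)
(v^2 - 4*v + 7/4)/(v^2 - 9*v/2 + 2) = (v - 7/2)/(v - 4)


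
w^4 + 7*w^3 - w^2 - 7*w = w*(w - 1)*(w + 1)*(w + 7)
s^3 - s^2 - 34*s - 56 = (s - 7)*(s + 2)*(s + 4)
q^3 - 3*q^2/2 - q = q*(q - 2)*(q + 1/2)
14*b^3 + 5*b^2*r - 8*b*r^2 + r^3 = (-7*b + r)*(-2*b + r)*(b + r)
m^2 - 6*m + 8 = (m - 4)*(m - 2)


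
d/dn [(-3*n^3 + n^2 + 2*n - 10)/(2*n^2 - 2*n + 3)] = (-6*n^4 + 12*n^3 - 33*n^2 + 46*n - 14)/(4*n^4 - 8*n^3 + 16*n^2 - 12*n + 9)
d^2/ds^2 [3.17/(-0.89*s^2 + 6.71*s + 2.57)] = (-5.021914*s^2 + 37.861846*s + 3.17*(1.78*s - 6.71)*(3.56*s - 13.42) + 14.501482)/(-0.89*s^2 + 6.71*s + 2.57)^3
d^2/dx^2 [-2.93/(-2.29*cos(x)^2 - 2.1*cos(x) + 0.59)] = (-61.460852*(1 - cos(x)^2)^2 - 42.27111*cos(x)^3 - 59.486618*cos(x)^2 + 80.91195*cos(x) + 95.220898)/(2.29*cos(x)^2 + 2.1*cos(x) - 0.59)^3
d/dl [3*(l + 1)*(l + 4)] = 6*l + 15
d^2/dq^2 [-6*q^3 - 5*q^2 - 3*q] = -36*q - 10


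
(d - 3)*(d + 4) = d^2 + d - 12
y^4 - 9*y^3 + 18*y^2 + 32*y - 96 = (y - 4)^2*(y - 3)*(y + 2)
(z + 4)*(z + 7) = z^2 + 11*z + 28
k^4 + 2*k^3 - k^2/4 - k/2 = k*(k - 1/2)*(k + 1/2)*(k + 2)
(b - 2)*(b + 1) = b^2 - b - 2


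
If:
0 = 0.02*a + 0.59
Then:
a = -29.50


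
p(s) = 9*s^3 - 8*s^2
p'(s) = 27*s^2 - 16*s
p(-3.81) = -613.89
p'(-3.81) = 452.89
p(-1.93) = -94.50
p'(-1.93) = 131.45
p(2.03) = 42.32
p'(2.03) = 78.78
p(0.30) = -0.48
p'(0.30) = -2.37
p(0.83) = -0.37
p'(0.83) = 5.32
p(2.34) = 71.51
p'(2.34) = 110.40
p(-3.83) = -622.99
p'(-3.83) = 457.34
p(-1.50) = -48.38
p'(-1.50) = 84.75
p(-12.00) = -16704.00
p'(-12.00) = 4080.00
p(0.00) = 0.00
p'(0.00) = 0.00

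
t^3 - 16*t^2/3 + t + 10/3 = (t - 5)*(t - 1)*(t + 2/3)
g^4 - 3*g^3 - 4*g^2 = g^2*(g - 4)*(g + 1)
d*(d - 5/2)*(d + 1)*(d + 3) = d^4 + 3*d^3/2 - 7*d^2 - 15*d/2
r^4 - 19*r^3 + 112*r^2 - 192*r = r*(r - 8)^2*(r - 3)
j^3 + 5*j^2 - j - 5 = (j - 1)*(j + 1)*(j + 5)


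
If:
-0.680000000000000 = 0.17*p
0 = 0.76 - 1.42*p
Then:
No Solution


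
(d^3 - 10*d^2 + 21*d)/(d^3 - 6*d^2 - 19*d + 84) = d/(d + 4)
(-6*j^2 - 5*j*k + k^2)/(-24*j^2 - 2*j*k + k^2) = (j + k)/(4*j + k)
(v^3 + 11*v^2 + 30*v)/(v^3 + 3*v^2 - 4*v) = (v^2 + 11*v + 30)/(v^2 + 3*v - 4)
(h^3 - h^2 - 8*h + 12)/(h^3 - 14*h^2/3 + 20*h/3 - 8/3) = 3*(h + 3)/(3*h - 2)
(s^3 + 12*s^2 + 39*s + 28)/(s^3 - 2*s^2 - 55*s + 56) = (s^2 + 5*s + 4)/(s^2 - 9*s + 8)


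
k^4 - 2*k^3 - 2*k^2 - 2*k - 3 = (k - 3)*(k + 1)*(k - I)*(k + I)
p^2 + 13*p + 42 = (p + 6)*(p + 7)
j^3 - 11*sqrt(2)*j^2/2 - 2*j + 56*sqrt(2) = (j - 4*sqrt(2))*(j - 7*sqrt(2)/2)*(j + 2*sqrt(2))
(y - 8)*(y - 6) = y^2 - 14*y + 48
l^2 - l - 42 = (l - 7)*(l + 6)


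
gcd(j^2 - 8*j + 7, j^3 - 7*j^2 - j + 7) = j^2 - 8*j + 7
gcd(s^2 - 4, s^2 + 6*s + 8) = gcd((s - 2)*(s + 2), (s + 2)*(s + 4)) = s + 2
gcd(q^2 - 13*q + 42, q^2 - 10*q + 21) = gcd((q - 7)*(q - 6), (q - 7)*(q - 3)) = q - 7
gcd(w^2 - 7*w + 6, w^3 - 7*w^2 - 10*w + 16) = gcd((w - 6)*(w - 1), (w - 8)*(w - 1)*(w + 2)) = w - 1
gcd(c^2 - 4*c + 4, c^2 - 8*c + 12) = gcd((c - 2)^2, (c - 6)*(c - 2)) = c - 2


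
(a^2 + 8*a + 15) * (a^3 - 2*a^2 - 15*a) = a^5 + 6*a^4 - 16*a^3 - 150*a^2 - 225*a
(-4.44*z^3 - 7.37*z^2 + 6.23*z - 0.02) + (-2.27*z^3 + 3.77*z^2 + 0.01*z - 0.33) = -6.71*z^3 - 3.6*z^2 + 6.24*z - 0.35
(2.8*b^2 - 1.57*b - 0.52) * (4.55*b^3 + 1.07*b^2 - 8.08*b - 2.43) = 12.74*b^5 - 4.1475*b^4 - 26.6699*b^3 + 5.3252*b^2 + 8.0167*b + 1.2636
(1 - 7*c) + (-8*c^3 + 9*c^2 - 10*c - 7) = -8*c^3 + 9*c^2 - 17*c - 6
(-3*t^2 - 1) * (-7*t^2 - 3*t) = 21*t^4 + 9*t^3 + 7*t^2 + 3*t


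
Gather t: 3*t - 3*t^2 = -3*t^2 + 3*t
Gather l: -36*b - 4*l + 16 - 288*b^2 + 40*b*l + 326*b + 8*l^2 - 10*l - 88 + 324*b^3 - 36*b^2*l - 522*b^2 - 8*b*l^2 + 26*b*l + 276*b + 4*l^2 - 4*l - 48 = 324*b^3 - 810*b^2 + 566*b + l^2*(12 - 8*b) + l*(-36*b^2 + 66*b - 18) - 120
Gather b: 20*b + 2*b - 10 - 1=22*b - 11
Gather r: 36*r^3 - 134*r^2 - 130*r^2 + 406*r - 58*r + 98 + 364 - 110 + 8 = 36*r^3 - 264*r^2 + 348*r + 360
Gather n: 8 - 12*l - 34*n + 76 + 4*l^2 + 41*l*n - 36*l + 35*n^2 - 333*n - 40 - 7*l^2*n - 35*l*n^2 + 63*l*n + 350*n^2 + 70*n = 4*l^2 - 48*l + n^2*(385 - 35*l) + n*(-7*l^2 + 104*l - 297) + 44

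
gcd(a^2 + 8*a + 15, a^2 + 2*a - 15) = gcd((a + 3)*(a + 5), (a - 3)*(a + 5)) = a + 5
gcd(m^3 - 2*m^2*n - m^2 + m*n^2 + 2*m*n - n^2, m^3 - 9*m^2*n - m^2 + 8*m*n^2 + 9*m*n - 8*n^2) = m^2 - m*n - m + n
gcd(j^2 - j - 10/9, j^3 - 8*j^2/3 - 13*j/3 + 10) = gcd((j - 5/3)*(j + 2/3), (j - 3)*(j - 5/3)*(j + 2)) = j - 5/3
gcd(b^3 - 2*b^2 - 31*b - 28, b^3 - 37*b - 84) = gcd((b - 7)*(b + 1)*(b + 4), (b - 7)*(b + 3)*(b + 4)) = b^2 - 3*b - 28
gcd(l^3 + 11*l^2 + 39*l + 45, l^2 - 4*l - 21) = l + 3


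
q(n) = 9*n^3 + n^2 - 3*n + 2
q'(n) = 27*n^2 + 2*n - 3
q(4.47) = 812.40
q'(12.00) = 3909.00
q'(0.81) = 16.33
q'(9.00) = 2202.00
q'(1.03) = 27.70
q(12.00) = 15662.00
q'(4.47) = 545.42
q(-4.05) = -567.32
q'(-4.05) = 431.77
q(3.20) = 297.55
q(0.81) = 5.01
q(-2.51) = -126.49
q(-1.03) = -3.68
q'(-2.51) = 162.08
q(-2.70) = -159.76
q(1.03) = 9.81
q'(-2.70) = 188.43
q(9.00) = 6617.00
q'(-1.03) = 23.58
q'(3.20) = 279.88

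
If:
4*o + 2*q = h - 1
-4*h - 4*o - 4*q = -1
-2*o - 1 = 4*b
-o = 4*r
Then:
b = 2*r - 1/4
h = 1/2 - 8*r/3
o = -4*r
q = 20*r/3 - 1/4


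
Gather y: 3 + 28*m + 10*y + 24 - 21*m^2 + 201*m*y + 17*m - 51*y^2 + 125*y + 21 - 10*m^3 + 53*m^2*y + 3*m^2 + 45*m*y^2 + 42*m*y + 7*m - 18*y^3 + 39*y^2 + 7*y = -10*m^3 - 18*m^2 + 52*m - 18*y^3 + y^2*(45*m - 12) + y*(53*m^2 + 243*m + 142) + 48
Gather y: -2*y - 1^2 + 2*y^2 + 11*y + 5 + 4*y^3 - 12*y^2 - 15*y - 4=4*y^3 - 10*y^2 - 6*y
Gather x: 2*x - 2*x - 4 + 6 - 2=0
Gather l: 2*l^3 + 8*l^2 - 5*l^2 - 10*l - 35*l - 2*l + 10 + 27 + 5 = 2*l^3 + 3*l^2 - 47*l + 42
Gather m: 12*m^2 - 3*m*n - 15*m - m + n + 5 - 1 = 12*m^2 + m*(-3*n - 16) + n + 4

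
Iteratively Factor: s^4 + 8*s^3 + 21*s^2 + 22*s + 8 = (s + 2)*(s^3 + 6*s^2 + 9*s + 4) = (s + 2)*(s + 4)*(s^2 + 2*s + 1) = (s + 1)*(s + 2)*(s + 4)*(s + 1)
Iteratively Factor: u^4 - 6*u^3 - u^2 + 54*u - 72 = (u - 3)*(u^3 - 3*u^2 - 10*u + 24) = (u - 3)*(u + 3)*(u^2 - 6*u + 8) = (u - 4)*(u - 3)*(u + 3)*(u - 2)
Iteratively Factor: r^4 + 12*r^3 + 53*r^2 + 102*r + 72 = (r + 3)*(r^3 + 9*r^2 + 26*r + 24) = (r + 3)*(r + 4)*(r^2 + 5*r + 6) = (r + 3)^2*(r + 4)*(r + 2)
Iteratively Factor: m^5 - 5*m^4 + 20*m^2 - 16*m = (m)*(m^4 - 5*m^3 + 20*m - 16) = m*(m - 2)*(m^3 - 3*m^2 - 6*m + 8) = m*(m - 4)*(m - 2)*(m^2 + m - 2) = m*(m - 4)*(m - 2)*(m + 2)*(m - 1)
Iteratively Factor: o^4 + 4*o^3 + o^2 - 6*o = (o)*(o^3 + 4*o^2 + o - 6) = o*(o + 2)*(o^2 + 2*o - 3) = o*(o - 1)*(o + 2)*(o + 3)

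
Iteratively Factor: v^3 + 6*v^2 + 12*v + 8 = (v + 2)*(v^2 + 4*v + 4) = (v + 2)^2*(v + 2)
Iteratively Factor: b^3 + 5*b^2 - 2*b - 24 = (b + 4)*(b^2 + b - 6) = (b - 2)*(b + 4)*(b + 3)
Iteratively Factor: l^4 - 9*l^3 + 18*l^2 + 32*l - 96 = (l - 3)*(l^3 - 6*l^2 + 32) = (l - 4)*(l - 3)*(l^2 - 2*l - 8) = (l - 4)*(l - 3)*(l + 2)*(l - 4)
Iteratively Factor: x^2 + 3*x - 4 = (x - 1)*(x + 4)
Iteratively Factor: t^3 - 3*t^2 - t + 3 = (t + 1)*(t^2 - 4*t + 3) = (t - 3)*(t + 1)*(t - 1)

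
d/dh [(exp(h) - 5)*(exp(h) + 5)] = 2*exp(2*h)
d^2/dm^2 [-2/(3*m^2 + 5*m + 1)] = 4*(9*m^2 + 15*m - (6*m + 5)^2 + 3)/(3*m^2 + 5*m + 1)^3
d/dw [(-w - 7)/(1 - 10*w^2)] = (10*w^2 - 20*w*(w + 7) - 1)/(10*w^2 - 1)^2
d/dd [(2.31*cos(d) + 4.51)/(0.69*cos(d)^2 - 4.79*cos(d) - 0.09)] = (1.5939*cos(d)^2 + 6.2238*cos(d) - 21.395)*sin(d)/(0.4761*cos(d)^4 - 6.6102*cos(d)^3 + 22.8199*cos(d)^2 + 0.8622*cos(d) + 0.0081)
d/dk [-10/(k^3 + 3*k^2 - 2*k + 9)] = 10*(3*k^2 + 6*k - 2)/(k^3 + 3*k^2 - 2*k + 9)^2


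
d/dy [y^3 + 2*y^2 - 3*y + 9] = 3*y^2 + 4*y - 3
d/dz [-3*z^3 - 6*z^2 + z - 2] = -9*z^2 - 12*z + 1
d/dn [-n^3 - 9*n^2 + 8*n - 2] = -3*n^2 - 18*n + 8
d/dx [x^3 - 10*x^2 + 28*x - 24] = 3*x^2 - 20*x + 28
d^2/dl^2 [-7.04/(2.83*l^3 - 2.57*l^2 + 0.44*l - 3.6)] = ((119.5392*l - 36.1856)*(2.83*l^3 - 2.57*l^2 + 0.44*l - 3.6) - 7.04*(8.49*l^2 - 5.14*l + 0.44)*(16.98*l^2 - 10.28*l + 0.88))/(2.83*l^3 - 2.57*l^2 + 0.44*l - 3.6)^3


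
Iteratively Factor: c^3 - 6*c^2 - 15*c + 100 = (c - 5)*(c^2 - c - 20) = (c - 5)^2*(c + 4)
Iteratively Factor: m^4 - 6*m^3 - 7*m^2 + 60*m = (m)*(m^3 - 6*m^2 - 7*m + 60) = m*(m - 5)*(m^2 - m - 12) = m*(m - 5)*(m - 4)*(m + 3)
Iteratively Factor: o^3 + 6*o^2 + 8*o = (o + 2)*(o^2 + 4*o) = o*(o + 2)*(o + 4)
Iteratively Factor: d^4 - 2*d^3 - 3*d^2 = (d - 3)*(d^3 + d^2) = d*(d - 3)*(d^2 + d) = d*(d - 3)*(d + 1)*(d)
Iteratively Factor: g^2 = (g)*(g)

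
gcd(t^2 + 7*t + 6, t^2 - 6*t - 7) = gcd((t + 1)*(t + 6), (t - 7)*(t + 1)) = t + 1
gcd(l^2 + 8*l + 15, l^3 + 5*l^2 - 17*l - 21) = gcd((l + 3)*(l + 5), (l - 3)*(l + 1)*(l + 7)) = 1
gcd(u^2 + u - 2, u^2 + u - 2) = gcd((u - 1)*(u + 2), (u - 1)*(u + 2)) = u^2 + u - 2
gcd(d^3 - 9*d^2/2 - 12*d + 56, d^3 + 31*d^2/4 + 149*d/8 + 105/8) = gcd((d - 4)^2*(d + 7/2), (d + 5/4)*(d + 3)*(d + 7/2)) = d + 7/2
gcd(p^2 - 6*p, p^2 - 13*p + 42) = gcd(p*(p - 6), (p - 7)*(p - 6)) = p - 6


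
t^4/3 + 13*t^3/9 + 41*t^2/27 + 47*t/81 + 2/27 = (t/3 + 1)*(t + 1/3)^2*(t + 2/3)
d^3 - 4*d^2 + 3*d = d*(d - 3)*(d - 1)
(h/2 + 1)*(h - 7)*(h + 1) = h^3/2 - 2*h^2 - 19*h/2 - 7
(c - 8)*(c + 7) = c^2 - c - 56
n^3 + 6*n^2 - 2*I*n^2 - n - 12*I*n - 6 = (n + 6)*(n - I)^2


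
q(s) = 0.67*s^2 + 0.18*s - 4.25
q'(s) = 1.34*s + 0.18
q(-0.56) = -4.14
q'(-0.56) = -0.57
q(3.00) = 2.32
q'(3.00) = 4.20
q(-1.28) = -3.38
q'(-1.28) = -1.54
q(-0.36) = -4.23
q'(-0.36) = -0.30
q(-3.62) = 3.88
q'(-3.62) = -4.67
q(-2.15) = -1.54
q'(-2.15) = -2.70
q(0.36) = -4.10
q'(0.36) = 0.66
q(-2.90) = 0.86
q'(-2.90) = -3.71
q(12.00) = 94.39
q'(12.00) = 16.26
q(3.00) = 2.32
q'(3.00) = 4.20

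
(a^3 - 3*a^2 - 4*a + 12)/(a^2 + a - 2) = (a^2 - 5*a + 6)/(a - 1)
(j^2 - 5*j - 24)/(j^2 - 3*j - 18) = (j - 8)/(j - 6)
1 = 1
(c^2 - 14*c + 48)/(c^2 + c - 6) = (c^2 - 14*c + 48)/(c^2 + c - 6)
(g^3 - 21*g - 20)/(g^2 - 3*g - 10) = (g^2 + 5*g + 4)/(g + 2)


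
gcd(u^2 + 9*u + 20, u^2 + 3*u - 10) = u + 5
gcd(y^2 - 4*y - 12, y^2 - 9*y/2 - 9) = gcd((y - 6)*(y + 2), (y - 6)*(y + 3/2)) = y - 6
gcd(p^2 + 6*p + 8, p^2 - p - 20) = p + 4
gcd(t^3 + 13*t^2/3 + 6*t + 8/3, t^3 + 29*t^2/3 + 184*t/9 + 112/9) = t + 4/3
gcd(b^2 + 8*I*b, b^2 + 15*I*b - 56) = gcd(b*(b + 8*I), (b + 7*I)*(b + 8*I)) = b + 8*I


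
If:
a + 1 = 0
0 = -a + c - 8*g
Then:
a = -1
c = 8*g - 1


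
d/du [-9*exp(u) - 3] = -9*exp(u)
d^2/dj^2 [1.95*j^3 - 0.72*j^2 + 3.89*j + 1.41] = 11.7*j - 1.44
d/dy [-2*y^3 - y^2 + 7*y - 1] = -6*y^2 - 2*y + 7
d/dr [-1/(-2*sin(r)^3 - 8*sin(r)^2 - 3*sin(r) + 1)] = (-16*sin(r) + 3*cos(2*r) - 6)*cos(r)/(2*sin(r)^3 + 8*sin(r)^2 + 3*sin(r) - 1)^2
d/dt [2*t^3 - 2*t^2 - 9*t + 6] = 6*t^2 - 4*t - 9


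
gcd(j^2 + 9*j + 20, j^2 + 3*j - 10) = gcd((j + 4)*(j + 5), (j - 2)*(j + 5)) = j + 5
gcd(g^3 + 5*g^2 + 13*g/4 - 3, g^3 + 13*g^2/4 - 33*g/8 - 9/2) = g + 4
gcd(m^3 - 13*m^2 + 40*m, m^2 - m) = m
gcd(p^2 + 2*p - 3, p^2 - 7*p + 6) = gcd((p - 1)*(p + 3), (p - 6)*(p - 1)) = p - 1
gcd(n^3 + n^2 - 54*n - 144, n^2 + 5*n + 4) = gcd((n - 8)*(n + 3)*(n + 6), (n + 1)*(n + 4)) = 1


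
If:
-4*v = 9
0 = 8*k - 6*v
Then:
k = -27/16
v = -9/4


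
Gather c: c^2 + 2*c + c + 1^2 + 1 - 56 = c^2 + 3*c - 54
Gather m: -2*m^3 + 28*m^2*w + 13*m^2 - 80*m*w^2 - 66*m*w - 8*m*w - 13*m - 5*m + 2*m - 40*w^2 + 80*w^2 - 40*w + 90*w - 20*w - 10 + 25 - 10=-2*m^3 + m^2*(28*w + 13) + m*(-80*w^2 - 74*w - 16) + 40*w^2 + 30*w + 5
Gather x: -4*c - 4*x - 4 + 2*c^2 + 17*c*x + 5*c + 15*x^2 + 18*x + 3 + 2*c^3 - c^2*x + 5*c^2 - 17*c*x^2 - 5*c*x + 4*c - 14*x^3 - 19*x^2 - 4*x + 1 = 2*c^3 + 7*c^2 + 5*c - 14*x^3 + x^2*(-17*c - 4) + x*(-c^2 + 12*c + 10)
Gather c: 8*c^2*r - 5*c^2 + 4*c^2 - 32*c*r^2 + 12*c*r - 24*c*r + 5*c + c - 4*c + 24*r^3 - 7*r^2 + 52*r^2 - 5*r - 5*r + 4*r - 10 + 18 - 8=c^2*(8*r - 1) + c*(-32*r^2 - 12*r + 2) + 24*r^3 + 45*r^2 - 6*r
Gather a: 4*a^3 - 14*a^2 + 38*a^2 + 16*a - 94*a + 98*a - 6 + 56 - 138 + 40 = 4*a^3 + 24*a^2 + 20*a - 48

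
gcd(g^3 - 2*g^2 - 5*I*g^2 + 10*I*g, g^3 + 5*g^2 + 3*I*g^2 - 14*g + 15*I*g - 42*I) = g - 2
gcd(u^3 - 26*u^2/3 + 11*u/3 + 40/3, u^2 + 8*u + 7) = u + 1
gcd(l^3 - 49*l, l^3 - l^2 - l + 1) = 1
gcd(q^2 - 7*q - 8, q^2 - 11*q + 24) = q - 8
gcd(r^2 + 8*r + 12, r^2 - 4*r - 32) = 1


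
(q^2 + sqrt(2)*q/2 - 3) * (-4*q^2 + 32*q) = -4*q^4 - 2*sqrt(2)*q^3 + 32*q^3 + 12*q^2 + 16*sqrt(2)*q^2 - 96*q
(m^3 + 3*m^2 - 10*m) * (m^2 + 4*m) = m^5 + 7*m^4 + 2*m^3 - 40*m^2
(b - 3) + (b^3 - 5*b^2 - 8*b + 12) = b^3 - 5*b^2 - 7*b + 9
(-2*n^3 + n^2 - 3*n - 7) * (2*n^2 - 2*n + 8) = -4*n^5 + 6*n^4 - 24*n^3 - 10*n - 56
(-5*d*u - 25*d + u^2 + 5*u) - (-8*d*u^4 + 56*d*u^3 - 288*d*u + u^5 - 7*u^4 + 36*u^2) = 8*d*u^4 - 56*d*u^3 + 283*d*u - 25*d - u^5 + 7*u^4 - 35*u^2 + 5*u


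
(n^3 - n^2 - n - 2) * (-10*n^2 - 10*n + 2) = -10*n^5 + 22*n^3 + 28*n^2 + 18*n - 4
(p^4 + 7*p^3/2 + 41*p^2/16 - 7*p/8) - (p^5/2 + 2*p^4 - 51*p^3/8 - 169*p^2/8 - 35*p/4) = -p^5/2 - p^4 + 79*p^3/8 + 379*p^2/16 + 63*p/8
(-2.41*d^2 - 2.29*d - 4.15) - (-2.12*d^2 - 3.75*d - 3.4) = -0.29*d^2 + 1.46*d - 0.75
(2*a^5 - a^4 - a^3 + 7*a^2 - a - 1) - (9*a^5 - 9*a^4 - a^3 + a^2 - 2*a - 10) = -7*a^5 + 8*a^4 + 6*a^2 + a + 9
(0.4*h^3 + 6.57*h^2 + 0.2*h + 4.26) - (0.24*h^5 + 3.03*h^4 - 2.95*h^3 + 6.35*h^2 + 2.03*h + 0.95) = -0.24*h^5 - 3.03*h^4 + 3.35*h^3 + 0.220000000000001*h^2 - 1.83*h + 3.31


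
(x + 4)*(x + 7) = x^2 + 11*x + 28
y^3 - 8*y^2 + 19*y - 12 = (y - 4)*(y - 3)*(y - 1)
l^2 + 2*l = l*(l + 2)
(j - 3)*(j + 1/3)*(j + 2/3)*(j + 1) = j^4 - j^3 - 43*j^2/9 - 31*j/9 - 2/3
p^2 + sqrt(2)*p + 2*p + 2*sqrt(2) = (p + 2)*(p + sqrt(2))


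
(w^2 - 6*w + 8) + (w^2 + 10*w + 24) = 2*w^2 + 4*w + 32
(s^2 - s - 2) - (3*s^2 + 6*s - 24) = -2*s^2 - 7*s + 22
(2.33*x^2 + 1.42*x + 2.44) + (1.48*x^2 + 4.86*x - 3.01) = 3.81*x^2 + 6.28*x - 0.57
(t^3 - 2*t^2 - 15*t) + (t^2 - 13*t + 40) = t^3 - t^2 - 28*t + 40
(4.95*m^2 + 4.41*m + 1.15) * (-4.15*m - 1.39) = -20.5425*m^3 - 25.182*m^2 - 10.9024*m - 1.5985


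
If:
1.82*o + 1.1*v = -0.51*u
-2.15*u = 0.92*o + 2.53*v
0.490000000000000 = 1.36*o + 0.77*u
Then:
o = 0.12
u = 0.42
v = -0.40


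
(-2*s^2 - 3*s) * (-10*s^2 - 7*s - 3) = 20*s^4 + 44*s^3 + 27*s^2 + 9*s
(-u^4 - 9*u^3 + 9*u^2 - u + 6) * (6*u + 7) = -6*u^5 - 61*u^4 - 9*u^3 + 57*u^2 + 29*u + 42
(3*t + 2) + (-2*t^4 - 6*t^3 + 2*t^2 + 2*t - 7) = -2*t^4 - 6*t^3 + 2*t^2 + 5*t - 5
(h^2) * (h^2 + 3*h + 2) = h^4 + 3*h^3 + 2*h^2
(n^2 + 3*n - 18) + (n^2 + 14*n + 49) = 2*n^2 + 17*n + 31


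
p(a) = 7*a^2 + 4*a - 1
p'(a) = 14*a + 4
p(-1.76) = 13.64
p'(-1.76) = -20.64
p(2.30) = 45.23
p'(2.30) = 36.20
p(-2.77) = 41.63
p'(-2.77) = -34.78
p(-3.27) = 60.77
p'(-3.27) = -41.78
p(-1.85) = 15.56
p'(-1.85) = -21.90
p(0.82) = 6.99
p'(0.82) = 15.48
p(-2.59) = 35.60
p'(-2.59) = -32.26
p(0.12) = -0.42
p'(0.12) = 5.68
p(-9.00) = 530.00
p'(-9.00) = -122.00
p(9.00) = 602.00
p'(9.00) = 130.00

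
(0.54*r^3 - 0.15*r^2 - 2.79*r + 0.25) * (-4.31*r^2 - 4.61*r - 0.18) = -2.3274*r^5 - 1.8429*r^4 + 12.6192*r^3 + 11.8114*r^2 - 0.6503*r - 0.045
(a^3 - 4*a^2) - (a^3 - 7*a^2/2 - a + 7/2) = -a^2/2 + a - 7/2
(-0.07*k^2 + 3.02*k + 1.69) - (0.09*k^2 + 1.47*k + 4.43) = -0.16*k^2 + 1.55*k - 2.74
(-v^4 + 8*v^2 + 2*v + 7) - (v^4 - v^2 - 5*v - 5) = -2*v^4 + 9*v^2 + 7*v + 12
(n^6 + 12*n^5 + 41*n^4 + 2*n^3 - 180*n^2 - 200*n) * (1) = n^6 + 12*n^5 + 41*n^4 + 2*n^3 - 180*n^2 - 200*n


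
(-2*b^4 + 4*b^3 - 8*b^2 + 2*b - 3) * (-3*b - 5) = 6*b^5 - 2*b^4 + 4*b^3 + 34*b^2 - b + 15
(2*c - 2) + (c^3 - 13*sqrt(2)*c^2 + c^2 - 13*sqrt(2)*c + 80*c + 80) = c^3 - 13*sqrt(2)*c^2 + c^2 - 13*sqrt(2)*c + 82*c + 78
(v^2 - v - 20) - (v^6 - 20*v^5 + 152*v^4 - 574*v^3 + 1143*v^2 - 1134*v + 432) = -v^6 + 20*v^5 - 152*v^4 + 574*v^3 - 1142*v^2 + 1133*v - 452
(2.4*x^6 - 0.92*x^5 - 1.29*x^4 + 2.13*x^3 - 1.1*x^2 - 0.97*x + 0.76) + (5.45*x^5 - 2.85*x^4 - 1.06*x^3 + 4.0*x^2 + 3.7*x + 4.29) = 2.4*x^6 + 4.53*x^5 - 4.14*x^4 + 1.07*x^3 + 2.9*x^2 + 2.73*x + 5.05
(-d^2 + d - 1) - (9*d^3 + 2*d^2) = -9*d^3 - 3*d^2 + d - 1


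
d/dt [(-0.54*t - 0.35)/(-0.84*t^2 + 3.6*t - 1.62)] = (-0.4536*t^2 - 0.588*t + 2.1348)/(0.7056*t^4 - 6.048*t^3 + 15.6816*t^2 - 11.664*t + 2.6244)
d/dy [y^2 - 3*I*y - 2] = 2*y - 3*I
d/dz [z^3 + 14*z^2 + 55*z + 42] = 3*z^2 + 28*z + 55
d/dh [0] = 0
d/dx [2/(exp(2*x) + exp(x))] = 2*(-2*exp(x) - 1)*exp(-x)/(exp(x) + 1)^2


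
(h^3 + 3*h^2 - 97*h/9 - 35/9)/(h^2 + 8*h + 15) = (h^2 - 2*h - 7/9)/(h + 3)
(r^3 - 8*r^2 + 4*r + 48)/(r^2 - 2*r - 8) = r - 6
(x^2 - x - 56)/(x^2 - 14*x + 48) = (x + 7)/(x - 6)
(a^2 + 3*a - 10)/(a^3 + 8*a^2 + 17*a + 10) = (a - 2)/(a^2 + 3*a + 2)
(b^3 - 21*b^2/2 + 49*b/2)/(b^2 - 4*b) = (2*b^2 - 21*b + 49)/(2*(b - 4))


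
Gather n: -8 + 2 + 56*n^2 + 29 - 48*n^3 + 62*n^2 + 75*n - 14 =-48*n^3 + 118*n^2 + 75*n + 9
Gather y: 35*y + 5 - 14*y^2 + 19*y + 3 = -14*y^2 + 54*y + 8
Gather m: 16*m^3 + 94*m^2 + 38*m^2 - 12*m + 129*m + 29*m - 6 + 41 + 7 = 16*m^3 + 132*m^2 + 146*m + 42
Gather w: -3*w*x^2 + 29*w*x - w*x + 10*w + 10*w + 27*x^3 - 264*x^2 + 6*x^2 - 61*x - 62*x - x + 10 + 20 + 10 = w*(-3*x^2 + 28*x + 20) + 27*x^3 - 258*x^2 - 124*x + 40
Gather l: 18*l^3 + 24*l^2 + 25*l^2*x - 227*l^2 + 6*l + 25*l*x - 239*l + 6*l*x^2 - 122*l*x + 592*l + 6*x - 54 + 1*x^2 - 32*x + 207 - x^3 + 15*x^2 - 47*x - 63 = 18*l^3 + l^2*(25*x - 203) + l*(6*x^2 - 97*x + 359) - x^3 + 16*x^2 - 73*x + 90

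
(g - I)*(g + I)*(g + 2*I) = g^3 + 2*I*g^2 + g + 2*I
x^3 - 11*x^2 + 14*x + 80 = (x - 8)*(x - 5)*(x + 2)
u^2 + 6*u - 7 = (u - 1)*(u + 7)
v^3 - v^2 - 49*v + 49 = (v - 7)*(v - 1)*(v + 7)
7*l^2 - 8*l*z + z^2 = (-7*l + z)*(-l + z)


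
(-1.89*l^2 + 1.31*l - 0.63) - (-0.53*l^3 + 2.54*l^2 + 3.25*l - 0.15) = 0.53*l^3 - 4.43*l^2 - 1.94*l - 0.48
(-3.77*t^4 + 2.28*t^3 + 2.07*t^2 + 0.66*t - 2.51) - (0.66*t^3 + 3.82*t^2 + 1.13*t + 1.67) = -3.77*t^4 + 1.62*t^3 - 1.75*t^2 - 0.47*t - 4.18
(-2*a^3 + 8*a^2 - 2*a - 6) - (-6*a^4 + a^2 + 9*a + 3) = 6*a^4 - 2*a^3 + 7*a^2 - 11*a - 9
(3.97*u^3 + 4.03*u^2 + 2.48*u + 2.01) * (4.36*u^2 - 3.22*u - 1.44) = 17.3092*u^5 + 4.7874*u^4 - 7.8806*u^3 - 5.0252*u^2 - 10.0434*u - 2.8944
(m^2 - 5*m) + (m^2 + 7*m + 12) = 2*m^2 + 2*m + 12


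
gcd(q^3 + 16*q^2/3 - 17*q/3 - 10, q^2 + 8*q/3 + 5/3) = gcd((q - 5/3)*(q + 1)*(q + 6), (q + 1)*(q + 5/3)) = q + 1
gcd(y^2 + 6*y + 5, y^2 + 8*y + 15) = y + 5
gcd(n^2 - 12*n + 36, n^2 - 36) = n - 6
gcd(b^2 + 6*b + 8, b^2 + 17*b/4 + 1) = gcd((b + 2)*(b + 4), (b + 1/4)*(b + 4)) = b + 4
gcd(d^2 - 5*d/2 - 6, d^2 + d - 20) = d - 4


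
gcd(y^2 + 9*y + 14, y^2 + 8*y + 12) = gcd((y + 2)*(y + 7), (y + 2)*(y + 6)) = y + 2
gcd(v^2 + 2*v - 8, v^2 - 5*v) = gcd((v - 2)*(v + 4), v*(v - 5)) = 1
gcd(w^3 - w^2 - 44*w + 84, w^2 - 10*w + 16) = w - 2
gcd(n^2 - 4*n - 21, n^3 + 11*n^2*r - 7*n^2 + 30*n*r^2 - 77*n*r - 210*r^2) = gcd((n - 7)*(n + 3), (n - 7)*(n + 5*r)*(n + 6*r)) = n - 7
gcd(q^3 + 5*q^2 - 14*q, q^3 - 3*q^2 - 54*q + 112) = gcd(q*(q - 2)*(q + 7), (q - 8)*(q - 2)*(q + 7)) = q^2 + 5*q - 14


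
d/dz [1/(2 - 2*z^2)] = z/(z^2 - 1)^2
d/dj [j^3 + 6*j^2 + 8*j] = 3*j^2 + 12*j + 8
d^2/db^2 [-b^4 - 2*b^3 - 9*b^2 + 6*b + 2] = -12*b^2 - 12*b - 18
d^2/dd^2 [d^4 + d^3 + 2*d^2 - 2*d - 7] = 12*d^2 + 6*d + 4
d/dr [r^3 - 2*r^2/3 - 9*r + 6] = 3*r^2 - 4*r/3 - 9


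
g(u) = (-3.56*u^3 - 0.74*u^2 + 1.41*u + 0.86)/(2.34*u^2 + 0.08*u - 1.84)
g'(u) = (-4.68*u - 0.08)*(-3.56*u^3 - 0.74*u^2 + 1.41*u + 0.86)/(2.34*u^2 + 0.08*u - 1.84)^2 + (-10.68*u^2 - 1.48*u + 1.41)/(2.34*u^2 + 0.08*u - 1.84) = (-8.3304*u^4 - 0.5696*u^3 + 16.2926*u^2 - 1.3016*u - 2.6632)/(5.4756*u^4 + 0.3744*u^3 - 8.6048*u^2 - 0.2944*u + 3.3856)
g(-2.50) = 3.84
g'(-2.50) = -1.35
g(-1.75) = 2.93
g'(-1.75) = -0.95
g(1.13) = -2.93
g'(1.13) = 1.48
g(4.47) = -7.19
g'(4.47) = -1.49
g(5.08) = -8.10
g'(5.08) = -1.50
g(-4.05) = 6.06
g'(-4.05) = -1.47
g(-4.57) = 6.83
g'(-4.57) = -1.49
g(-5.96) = 8.91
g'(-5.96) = -1.50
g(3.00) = -5.02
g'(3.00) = -1.45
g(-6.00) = 8.97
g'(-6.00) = -1.50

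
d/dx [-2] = 0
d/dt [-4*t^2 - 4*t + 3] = -8*t - 4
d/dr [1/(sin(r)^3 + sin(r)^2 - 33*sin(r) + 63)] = -(3*sin(r) + 11)*cos(r)/((sin(r) - 3)^3*(sin(r) + 7)^2)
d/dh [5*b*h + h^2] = 5*b + 2*h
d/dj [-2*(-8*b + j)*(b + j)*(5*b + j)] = 86*b^2 + 8*b*j - 6*j^2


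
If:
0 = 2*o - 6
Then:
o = 3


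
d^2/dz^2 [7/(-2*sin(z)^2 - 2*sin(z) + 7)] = 14*(8*sin(z)^4 + 6*sin(z)^3 + 18*sin(z)^2 - 5*sin(z) - 18)/(2*sin(z) - cos(2*z) - 6)^3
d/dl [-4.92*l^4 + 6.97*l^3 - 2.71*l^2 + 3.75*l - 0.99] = -19.68*l^3 + 20.91*l^2 - 5.42*l + 3.75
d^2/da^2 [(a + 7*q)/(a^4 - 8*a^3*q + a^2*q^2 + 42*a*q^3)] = 2*(a*(a^3 - 8*a^2*q + a*q^2 + 42*q^3)*(-4*a^3 + 24*a^2*q - 2*a*q^2 - 42*q^3 - (a + 7*q)*(6*a^2 - 24*a*q + q^2)) + 4*(a + 7*q)*(2*a^3 - 12*a^2*q + a*q^2 + 21*q^3)^2)/(a^3*(a^3 - 8*a^2*q + a*q^2 + 42*q^3)^3)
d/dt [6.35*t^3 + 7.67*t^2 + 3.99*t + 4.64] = 19.05*t^2 + 15.34*t + 3.99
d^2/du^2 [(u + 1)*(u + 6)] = 2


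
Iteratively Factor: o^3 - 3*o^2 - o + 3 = (o + 1)*(o^2 - 4*o + 3) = (o - 3)*(o + 1)*(o - 1)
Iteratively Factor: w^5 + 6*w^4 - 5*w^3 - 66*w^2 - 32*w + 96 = (w + 4)*(w^4 + 2*w^3 - 13*w^2 - 14*w + 24) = (w + 2)*(w + 4)*(w^3 - 13*w + 12) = (w + 2)*(w + 4)^2*(w^2 - 4*w + 3) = (w - 1)*(w + 2)*(w + 4)^2*(w - 3)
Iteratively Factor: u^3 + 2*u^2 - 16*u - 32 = (u + 2)*(u^2 - 16) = (u + 2)*(u + 4)*(u - 4)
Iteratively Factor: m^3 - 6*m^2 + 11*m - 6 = (m - 3)*(m^2 - 3*m + 2) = (m - 3)*(m - 1)*(m - 2)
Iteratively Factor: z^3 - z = (z - 1)*(z^2 + z) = (z - 1)*(z + 1)*(z)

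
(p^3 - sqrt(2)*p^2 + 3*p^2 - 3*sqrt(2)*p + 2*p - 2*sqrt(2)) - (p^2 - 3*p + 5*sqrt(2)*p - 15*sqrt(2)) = p^3 - sqrt(2)*p^2 + 2*p^2 - 8*sqrt(2)*p + 5*p + 13*sqrt(2)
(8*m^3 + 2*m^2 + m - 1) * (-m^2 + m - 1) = -8*m^5 + 6*m^4 - 7*m^3 - 2*m + 1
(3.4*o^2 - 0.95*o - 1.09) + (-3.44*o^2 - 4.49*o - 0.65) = -0.04*o^2 - 5.44*o - 1.74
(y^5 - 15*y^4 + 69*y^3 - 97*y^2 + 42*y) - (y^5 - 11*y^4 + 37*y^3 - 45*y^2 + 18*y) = -4*y^4 + 32*y^3 - 52*y^2 + 24*y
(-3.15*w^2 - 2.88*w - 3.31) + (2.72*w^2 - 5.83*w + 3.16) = -0.43*w^2 - 8.71*w - 0.15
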